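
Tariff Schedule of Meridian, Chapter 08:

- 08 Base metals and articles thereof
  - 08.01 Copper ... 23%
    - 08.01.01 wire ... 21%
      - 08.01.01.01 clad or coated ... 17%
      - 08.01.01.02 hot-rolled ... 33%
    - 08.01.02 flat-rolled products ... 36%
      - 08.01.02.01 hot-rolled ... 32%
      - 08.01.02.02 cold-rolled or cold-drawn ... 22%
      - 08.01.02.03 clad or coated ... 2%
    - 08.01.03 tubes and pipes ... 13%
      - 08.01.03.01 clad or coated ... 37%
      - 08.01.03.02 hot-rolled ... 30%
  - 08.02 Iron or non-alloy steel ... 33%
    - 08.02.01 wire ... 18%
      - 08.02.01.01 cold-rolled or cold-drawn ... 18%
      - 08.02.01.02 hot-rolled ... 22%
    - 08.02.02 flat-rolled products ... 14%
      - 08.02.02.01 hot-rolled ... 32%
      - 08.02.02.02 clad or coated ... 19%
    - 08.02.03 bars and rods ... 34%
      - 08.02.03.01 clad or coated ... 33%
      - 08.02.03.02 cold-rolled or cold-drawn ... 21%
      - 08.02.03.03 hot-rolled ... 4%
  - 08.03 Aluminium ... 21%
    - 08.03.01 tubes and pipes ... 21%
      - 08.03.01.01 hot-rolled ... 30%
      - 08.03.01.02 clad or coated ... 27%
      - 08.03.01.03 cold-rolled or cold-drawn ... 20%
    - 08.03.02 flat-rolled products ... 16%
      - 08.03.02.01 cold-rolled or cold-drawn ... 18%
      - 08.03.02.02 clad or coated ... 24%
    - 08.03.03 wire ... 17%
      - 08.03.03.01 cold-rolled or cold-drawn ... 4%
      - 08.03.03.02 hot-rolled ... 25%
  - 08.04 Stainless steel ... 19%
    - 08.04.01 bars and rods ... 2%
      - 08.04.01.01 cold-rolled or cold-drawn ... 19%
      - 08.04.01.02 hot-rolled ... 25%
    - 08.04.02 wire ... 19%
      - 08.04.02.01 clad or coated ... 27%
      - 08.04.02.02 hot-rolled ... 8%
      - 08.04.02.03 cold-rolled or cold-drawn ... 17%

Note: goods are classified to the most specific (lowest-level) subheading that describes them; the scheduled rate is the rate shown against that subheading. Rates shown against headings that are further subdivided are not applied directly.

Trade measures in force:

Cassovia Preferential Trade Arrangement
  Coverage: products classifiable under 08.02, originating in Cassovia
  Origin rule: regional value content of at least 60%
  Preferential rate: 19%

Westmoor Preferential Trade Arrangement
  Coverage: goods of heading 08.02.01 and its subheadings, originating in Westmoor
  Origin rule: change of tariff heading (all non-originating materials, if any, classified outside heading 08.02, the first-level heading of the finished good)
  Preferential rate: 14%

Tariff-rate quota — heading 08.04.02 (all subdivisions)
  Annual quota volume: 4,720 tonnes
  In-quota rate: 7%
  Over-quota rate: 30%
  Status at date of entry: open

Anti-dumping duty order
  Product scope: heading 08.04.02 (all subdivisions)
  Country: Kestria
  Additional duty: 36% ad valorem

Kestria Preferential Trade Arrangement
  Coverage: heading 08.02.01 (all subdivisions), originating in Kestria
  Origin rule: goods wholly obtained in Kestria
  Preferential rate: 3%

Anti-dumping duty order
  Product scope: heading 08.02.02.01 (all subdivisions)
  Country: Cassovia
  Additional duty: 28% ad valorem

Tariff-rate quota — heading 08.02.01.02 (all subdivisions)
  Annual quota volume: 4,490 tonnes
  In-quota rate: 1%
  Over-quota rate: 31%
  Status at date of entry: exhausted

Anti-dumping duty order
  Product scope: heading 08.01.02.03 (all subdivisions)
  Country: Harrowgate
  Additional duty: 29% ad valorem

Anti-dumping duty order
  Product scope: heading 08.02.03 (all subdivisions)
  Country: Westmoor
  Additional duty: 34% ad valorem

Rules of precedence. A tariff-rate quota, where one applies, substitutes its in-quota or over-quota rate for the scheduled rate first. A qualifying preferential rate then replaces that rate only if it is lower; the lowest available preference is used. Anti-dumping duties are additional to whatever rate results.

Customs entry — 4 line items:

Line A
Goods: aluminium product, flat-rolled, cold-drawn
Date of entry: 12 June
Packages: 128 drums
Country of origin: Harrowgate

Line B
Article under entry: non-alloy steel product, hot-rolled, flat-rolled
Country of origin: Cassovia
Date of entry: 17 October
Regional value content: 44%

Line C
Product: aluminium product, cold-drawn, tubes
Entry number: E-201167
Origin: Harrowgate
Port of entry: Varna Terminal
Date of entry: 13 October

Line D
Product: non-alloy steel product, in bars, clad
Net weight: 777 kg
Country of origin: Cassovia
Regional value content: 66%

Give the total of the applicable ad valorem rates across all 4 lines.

Line A: aluminium → 08.03; flat-rolled → 08.03.02; cold-drawn → 08.03.02.01. Scheduled 18%. No special measure applies. → 18%.
Line B: non-alloy steel → 08.02; flat-rolled → 08.02.02; hot-rolled → 08.02.02.01. Scheduled 32%. Cassovia agreement on 08.02: RVC < 60%; anti-dumping (Cassovia, 08.02.02.01): +28%; total 32% + 28% = 60%. → 60%.
Line C: aluminium → 08.03; tubes → 08.03.01; cold-drawn → 08.03.01.03. Scheduled 20%. No special measure applies. → 20%.
Line D: non-alloy steel → 08.02; in bars → 08.02.03; clad → 08.02.03.01. Scheduled 33%. Cassovia agreement on 08.02: RVC ≥ 60% → 19% available; preferential 19%. → 19%.
Sum: 18% + 60% + 20% + 19% = 117%.

117%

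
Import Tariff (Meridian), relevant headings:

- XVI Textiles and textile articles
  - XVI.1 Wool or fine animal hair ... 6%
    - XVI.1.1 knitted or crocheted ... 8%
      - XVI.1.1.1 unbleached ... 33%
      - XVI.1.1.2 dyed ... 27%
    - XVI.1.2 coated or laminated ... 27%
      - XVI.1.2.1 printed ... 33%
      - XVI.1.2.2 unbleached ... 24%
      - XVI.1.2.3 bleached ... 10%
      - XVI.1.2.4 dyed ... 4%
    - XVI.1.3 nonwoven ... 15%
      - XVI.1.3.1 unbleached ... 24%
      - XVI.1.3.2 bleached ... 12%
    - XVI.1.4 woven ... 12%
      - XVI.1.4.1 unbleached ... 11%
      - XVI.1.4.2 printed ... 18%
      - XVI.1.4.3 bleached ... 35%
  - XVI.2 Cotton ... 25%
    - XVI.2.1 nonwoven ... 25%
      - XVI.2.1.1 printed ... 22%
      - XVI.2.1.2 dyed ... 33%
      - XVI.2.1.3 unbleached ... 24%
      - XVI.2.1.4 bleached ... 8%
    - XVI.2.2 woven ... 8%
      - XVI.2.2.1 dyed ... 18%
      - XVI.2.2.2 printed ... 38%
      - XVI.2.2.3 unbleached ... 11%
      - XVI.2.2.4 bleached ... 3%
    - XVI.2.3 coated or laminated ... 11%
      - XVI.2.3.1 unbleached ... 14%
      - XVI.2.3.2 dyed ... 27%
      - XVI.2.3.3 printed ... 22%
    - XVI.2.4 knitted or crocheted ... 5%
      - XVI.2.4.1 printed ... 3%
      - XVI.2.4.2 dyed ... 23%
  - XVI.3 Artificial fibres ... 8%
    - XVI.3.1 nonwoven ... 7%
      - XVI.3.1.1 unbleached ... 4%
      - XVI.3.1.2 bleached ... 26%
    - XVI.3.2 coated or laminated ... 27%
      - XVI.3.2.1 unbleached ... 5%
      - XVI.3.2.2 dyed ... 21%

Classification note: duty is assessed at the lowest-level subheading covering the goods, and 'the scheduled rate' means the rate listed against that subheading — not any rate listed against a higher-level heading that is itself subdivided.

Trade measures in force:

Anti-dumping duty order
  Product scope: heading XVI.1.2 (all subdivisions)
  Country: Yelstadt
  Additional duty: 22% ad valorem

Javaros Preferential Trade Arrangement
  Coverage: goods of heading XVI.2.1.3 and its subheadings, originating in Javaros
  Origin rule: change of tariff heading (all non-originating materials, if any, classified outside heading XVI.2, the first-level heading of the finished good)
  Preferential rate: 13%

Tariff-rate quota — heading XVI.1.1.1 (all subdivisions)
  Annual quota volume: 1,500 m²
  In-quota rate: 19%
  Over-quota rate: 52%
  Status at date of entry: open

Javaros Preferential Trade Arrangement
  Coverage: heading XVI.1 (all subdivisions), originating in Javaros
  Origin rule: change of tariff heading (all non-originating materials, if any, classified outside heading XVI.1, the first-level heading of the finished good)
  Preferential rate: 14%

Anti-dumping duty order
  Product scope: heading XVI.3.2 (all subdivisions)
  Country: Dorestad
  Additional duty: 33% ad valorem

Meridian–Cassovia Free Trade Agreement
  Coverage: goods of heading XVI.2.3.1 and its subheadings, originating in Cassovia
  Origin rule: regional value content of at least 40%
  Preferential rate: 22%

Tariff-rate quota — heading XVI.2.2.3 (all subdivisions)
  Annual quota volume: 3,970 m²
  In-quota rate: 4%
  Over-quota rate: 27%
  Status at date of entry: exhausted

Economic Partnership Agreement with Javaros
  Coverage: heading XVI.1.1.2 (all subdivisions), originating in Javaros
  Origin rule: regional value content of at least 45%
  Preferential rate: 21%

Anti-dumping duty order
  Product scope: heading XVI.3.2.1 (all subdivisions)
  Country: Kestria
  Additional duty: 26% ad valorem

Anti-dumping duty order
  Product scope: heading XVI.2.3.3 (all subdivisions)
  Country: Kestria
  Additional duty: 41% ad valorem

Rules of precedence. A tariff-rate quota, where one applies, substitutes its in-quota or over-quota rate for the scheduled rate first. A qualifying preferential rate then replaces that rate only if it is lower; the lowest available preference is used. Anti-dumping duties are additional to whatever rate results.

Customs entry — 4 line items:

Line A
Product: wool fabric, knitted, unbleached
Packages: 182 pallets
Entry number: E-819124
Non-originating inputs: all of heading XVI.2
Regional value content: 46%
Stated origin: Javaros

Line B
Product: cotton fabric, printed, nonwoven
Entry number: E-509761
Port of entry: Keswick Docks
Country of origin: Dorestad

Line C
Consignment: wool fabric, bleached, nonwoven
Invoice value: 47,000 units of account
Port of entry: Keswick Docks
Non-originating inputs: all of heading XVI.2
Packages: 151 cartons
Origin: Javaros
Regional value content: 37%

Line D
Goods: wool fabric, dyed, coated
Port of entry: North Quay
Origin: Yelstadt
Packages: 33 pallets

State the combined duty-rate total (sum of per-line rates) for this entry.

74%

Line A: wool → XVI.1; knitted → XVI.1.1; unbleached → XVI.1.1.1. Scheduled 33%. quota on XVI.1.1.1 open → in-quota 19%; Javaros agreement on XVI.2.1.3: XVI.1.1.1 not covered; Javaros agreement on XVI.1: CTH met → 14% available; Javaros agreement on XVI.1.1.2: XVI.1.1.1 not covered; preferential 14%. → 14%.
Line B: cotton → XVI.2; nonwoven → XVI.2.1; printed → XVI.2.1.1. Scheduled 22%. No special measure applies. → 22%.
Line C: wool → XVI.1; nonwoven → XVI.1.3; bleached → XVI.1.3.2. Scheduled 12%. Javaros agreement on XVI.2.1.3: XVI.1.3.2 not covered; Javaros agreement on XVI.1: CTH met → 14% available; Javaros agreement on XVI.1.1.2: XVI.1.3.2 not covered; preference 14% not lower than 12% → no reduction. → 12%.
Line D: wool → XVI.1; coated → XVI.1.2; dyed → XVI.1.2.4. Scheduled 4%. anti-dumping (Yelstadt, XVI.1.2): +22%; total 4% + 22% = 26%. → 26%.
Sum: 14% + 22% + 12% + 26% = 74%.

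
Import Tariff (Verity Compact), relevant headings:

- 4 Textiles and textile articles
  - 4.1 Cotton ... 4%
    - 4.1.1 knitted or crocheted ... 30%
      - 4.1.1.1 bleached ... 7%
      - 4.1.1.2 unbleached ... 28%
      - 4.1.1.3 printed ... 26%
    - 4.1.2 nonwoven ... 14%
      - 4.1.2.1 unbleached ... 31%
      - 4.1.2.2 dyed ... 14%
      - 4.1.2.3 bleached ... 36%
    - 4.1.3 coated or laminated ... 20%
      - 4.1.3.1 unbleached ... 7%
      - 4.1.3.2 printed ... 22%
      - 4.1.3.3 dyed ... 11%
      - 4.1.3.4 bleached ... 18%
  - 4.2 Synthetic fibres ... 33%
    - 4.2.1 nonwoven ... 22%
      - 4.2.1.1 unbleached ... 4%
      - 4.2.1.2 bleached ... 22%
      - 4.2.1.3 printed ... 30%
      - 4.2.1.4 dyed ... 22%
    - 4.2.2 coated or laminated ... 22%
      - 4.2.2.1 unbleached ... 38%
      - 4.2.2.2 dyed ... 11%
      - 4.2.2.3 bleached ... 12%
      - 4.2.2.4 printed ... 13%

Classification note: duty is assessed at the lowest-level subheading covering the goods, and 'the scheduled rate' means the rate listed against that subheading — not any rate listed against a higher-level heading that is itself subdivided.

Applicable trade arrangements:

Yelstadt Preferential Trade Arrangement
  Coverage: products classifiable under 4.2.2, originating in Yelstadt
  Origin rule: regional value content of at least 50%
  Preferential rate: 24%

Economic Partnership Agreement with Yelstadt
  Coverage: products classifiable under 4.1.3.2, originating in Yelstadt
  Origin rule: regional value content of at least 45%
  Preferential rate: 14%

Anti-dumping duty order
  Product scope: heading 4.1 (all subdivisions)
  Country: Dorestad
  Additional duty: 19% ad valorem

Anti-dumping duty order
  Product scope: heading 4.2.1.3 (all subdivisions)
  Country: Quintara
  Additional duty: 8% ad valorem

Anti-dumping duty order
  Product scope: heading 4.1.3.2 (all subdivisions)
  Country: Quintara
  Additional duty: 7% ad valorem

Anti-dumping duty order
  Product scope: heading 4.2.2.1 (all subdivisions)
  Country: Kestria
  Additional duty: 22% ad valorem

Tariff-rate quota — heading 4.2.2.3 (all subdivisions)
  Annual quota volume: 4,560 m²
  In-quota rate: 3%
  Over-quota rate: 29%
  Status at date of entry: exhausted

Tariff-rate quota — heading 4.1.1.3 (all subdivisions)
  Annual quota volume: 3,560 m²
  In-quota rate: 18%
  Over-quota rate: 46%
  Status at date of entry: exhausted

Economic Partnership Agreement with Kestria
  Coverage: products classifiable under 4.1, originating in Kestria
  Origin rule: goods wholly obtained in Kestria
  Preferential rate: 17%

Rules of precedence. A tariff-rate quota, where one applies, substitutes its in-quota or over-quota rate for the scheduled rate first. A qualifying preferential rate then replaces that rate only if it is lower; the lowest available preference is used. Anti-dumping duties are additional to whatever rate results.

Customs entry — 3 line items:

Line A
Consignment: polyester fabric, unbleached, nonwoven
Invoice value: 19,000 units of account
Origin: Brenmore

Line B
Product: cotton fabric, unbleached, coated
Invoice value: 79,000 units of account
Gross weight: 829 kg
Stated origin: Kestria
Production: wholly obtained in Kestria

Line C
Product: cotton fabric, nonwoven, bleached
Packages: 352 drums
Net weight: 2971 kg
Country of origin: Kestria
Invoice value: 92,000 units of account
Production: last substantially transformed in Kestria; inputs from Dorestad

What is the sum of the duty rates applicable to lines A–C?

Line A: polyester → 4.2; nonwoven → 4.2.1; unbleached → 4.2.1.1. Scheduled 4%. No special measure applies. → 4%.
Line B: cotton → 4.1; coated → 4.1.3; unbleached → 4.1.3.1. Scheduled 7%. Kestria agreement on 4.1: wholly obtained → 17% available; preference 17% not lower than 7% → no reduction. → 7%.
Line C: cotton → 4.1; nonwoven → 4.1.2; bleached → 4.1.2.3. Scheduled 36%. Kestria agreement on 4.1: not wholly obtained. → 36%.
Sum: 4% + 7% + 36% = 47%.

47%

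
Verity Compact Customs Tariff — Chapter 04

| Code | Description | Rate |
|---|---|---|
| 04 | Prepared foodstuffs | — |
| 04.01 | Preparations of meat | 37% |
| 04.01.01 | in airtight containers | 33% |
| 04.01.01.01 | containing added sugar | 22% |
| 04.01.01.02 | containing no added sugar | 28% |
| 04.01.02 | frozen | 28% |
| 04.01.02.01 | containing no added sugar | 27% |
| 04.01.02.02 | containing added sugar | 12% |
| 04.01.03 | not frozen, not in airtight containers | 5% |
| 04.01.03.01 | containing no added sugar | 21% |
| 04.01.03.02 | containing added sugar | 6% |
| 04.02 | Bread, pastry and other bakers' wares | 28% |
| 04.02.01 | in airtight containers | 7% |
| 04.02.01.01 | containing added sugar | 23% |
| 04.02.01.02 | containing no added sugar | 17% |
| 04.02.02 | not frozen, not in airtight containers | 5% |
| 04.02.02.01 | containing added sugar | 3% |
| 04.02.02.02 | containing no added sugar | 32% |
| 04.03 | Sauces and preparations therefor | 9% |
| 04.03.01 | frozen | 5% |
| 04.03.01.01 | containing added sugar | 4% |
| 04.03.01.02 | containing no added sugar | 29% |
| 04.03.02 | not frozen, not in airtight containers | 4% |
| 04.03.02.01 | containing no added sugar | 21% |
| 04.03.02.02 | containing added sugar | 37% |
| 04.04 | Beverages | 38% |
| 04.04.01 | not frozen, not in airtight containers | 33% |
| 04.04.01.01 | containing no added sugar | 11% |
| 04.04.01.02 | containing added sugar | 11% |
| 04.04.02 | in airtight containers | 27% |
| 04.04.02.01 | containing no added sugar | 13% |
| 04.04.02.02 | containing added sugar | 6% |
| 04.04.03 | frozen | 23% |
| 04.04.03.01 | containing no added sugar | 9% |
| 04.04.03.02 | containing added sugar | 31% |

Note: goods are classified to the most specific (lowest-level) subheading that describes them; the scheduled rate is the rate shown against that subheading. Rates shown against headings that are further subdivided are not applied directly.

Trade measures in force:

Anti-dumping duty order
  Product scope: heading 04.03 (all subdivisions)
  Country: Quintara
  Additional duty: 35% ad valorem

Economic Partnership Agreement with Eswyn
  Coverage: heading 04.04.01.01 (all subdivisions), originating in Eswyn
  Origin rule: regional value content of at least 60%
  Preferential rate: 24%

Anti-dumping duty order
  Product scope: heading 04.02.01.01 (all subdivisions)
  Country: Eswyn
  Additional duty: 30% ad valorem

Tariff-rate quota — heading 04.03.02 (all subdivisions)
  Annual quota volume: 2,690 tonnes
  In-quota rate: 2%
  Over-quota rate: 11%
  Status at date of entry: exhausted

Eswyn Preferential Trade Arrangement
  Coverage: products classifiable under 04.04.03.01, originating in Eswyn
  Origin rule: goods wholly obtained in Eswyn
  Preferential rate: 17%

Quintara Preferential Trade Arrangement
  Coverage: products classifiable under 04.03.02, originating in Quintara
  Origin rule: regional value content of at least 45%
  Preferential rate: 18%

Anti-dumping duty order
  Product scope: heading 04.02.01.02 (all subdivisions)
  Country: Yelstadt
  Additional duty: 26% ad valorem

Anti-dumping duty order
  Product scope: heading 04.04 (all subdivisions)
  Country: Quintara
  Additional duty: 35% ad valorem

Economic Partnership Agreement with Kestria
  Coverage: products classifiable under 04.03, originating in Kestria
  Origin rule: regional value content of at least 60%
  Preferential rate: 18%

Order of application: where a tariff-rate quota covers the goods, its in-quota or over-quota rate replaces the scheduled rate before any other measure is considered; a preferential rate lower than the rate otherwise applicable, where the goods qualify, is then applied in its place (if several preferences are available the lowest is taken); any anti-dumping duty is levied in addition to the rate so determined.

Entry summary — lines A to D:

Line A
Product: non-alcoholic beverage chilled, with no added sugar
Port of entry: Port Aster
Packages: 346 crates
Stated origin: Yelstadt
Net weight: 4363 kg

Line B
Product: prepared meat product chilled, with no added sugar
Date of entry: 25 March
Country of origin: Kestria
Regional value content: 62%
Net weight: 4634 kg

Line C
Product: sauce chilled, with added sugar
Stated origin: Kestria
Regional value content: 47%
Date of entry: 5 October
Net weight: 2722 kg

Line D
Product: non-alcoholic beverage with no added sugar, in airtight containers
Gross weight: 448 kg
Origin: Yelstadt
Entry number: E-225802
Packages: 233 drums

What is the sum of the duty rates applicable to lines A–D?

56%

Line A: non-alcoholic beverage → 04.04; chilled → 04.04.01; with no added sugar → 04.04.01.01. Scheduled 11%. No special measure applies. → 11%.
Line B: prepared meat product → 04.01; chilled → 04.01.03; with no added sugar → 04.01.03.01. Scheduled 21%. Kestria agreement on 04.03: 04.01.03.01 not covered. → 21%.
Line C: sauce → 04.03; chilled → 04.03.02; with added sugar → 04.03.02.02. Scheduled 37%. quota on 04.03.02 exhausted → over-quota 11%; Kestria agreement on 04.03: RVC < 60%. → 11%.
Line D: non-alcoholic beverage → 04.04; in airtight containers → 04.04.02; with no added sugar → 04.04.02.01. Scheduled 13%. No special measure applies. → 13%.
Sum: 11% + 21% + 11% + 13% = 56%.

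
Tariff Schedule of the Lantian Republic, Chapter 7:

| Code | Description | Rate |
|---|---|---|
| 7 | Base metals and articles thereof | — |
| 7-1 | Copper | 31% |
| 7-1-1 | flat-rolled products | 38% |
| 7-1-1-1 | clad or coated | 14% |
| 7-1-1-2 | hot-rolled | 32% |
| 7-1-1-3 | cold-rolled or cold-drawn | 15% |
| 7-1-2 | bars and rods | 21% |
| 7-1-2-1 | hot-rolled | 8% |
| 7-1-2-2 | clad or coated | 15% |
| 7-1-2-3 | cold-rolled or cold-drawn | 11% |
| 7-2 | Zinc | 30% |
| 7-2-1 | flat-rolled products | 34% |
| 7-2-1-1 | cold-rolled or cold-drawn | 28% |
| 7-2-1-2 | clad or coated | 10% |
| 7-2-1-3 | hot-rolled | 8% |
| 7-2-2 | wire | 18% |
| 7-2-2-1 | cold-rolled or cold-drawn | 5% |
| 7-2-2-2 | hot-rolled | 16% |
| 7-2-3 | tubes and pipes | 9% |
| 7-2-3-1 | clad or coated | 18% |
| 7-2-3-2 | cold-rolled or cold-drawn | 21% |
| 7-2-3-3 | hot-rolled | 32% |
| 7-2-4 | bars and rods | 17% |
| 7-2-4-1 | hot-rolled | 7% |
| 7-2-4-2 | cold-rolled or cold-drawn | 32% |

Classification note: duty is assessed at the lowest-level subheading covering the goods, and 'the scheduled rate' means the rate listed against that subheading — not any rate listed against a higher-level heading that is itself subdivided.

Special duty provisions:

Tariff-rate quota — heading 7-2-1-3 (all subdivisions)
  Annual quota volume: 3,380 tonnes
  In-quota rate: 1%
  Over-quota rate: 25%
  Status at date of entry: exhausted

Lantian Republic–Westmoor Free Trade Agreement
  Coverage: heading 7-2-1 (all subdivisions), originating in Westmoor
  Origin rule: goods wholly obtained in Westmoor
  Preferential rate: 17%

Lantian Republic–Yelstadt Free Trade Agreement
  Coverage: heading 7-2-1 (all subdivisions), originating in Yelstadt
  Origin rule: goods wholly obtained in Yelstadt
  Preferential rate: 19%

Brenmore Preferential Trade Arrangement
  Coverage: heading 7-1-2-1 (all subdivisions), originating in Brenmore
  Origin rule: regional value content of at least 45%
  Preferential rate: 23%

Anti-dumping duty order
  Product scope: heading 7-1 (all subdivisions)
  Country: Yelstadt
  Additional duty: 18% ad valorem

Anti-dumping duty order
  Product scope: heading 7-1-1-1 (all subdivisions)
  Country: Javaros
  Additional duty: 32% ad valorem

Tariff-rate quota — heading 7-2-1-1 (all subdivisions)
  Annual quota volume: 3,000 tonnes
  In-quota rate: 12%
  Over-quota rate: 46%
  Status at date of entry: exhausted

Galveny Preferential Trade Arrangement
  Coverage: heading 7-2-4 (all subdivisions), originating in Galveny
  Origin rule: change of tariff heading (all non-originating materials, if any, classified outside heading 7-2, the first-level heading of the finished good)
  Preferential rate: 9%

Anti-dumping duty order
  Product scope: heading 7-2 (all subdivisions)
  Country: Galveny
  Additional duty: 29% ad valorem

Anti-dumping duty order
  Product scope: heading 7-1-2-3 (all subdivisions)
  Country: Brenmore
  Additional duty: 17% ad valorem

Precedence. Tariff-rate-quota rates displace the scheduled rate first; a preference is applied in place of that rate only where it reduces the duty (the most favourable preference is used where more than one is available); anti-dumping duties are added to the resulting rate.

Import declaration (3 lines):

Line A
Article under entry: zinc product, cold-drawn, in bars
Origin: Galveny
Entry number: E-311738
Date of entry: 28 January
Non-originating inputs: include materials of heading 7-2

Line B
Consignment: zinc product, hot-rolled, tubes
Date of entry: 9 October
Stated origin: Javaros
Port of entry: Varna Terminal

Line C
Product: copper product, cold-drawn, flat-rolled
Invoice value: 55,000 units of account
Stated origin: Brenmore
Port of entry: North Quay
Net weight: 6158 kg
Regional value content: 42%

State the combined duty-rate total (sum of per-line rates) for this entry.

Line A: zinc → 7-2; in bars → 7-2-4; cold-drawn → 7-2-4-2. Scheduled 32%. Galveny agreement on 7-2-4: CTH not met; anti-dumping (Galveny, 7-2): +29%; total 32% + 29% = 61%. → 61%.
Line B: zinc → 7-2; tubes → 7-2-3; hot-rolled → 7-2-3-3. Scheduled 32%. No special measure applies. → 32%.
Line C: copper → 7-1; flat-rolled → 7-1-1; cold-drawn → 7-1-1-3. Scheduled 15%. Brenmore agreement on 7-1-2-1: 7-1-1-3 not covered. → 15%.
Sum: 61% + 32% + 15% = 108%.

108%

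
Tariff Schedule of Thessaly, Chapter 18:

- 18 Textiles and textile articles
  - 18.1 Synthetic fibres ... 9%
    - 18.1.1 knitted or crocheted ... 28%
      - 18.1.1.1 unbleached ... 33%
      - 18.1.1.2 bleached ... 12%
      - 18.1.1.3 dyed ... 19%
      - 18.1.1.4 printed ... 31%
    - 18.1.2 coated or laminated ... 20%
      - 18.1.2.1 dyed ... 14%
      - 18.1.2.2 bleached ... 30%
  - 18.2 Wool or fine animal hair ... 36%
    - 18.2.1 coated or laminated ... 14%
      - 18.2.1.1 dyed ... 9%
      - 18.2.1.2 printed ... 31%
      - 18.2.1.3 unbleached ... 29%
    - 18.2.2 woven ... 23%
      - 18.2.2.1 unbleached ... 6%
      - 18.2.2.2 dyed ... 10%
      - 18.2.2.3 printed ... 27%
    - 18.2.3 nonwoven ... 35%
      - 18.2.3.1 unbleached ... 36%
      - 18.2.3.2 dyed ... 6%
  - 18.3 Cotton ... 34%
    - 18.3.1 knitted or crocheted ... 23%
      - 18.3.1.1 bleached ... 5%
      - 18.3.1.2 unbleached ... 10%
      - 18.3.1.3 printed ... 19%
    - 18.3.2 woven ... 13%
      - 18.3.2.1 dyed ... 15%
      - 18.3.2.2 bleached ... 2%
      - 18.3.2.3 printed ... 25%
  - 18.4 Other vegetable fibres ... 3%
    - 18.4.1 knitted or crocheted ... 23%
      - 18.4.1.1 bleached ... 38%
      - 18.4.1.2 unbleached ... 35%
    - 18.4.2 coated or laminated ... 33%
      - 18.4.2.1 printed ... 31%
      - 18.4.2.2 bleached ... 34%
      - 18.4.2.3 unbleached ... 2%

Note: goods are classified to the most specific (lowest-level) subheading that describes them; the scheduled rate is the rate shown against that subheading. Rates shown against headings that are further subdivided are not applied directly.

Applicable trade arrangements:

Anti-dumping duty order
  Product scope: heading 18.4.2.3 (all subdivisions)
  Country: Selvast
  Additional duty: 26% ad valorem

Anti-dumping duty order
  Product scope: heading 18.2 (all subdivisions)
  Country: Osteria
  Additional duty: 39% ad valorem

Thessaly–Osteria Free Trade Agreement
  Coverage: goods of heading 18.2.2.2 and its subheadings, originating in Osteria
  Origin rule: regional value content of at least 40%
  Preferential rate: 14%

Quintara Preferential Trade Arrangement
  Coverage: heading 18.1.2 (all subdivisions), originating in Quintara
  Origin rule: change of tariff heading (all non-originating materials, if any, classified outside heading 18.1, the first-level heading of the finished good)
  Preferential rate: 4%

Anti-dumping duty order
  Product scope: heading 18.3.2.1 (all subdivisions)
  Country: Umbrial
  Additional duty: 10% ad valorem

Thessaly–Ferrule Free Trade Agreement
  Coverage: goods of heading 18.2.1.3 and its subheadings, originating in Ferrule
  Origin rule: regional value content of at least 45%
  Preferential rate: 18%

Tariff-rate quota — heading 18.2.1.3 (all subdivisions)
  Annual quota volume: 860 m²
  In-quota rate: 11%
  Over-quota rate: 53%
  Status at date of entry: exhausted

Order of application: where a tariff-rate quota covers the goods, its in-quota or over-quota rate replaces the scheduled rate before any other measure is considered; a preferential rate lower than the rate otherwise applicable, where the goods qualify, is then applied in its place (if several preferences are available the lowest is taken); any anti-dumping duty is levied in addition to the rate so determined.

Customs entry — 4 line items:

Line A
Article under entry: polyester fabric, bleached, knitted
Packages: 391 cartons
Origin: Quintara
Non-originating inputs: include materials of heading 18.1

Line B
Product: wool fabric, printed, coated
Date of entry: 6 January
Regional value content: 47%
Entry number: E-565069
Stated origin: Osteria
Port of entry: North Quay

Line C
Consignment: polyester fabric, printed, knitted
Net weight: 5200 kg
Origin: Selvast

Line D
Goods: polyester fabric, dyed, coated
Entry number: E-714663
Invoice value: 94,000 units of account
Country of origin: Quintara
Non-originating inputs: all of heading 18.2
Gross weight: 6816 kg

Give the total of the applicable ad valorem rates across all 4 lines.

Line A: polyester → 18.1; knitted → 18.1.1; bleached → 18.1.1.2. Scheduled 12%. Quintara agreement on 18.1.2: 18.1.1.2 not covered. → 12%.
Line B: wool → 18.2; coated → 18.2.1; printed → 18.2.1.2. Scheduled 31%. Osteria agreement on 18.2.2.2: 18.2.1.2 not covered; anti-dumping (Osteria, 18.2): +39%; total 31% + 39% = 70%. → 70%.
Line C: polyester → 18.1; knitted → 18.1.1; printed → 18.1.1.4. Scheduled 31%. No special measure applies. → 31%.
Line D: polyester → 18.1; coated → 18.1.2; dyed → 18.1.2.1. Scheduled 14%. Quintara agreement on 18.1.2: CTH met → 4% available; preferential 4%. → 4%.
Sum: 12% + 70% + 31% + 4% = 117%.

117%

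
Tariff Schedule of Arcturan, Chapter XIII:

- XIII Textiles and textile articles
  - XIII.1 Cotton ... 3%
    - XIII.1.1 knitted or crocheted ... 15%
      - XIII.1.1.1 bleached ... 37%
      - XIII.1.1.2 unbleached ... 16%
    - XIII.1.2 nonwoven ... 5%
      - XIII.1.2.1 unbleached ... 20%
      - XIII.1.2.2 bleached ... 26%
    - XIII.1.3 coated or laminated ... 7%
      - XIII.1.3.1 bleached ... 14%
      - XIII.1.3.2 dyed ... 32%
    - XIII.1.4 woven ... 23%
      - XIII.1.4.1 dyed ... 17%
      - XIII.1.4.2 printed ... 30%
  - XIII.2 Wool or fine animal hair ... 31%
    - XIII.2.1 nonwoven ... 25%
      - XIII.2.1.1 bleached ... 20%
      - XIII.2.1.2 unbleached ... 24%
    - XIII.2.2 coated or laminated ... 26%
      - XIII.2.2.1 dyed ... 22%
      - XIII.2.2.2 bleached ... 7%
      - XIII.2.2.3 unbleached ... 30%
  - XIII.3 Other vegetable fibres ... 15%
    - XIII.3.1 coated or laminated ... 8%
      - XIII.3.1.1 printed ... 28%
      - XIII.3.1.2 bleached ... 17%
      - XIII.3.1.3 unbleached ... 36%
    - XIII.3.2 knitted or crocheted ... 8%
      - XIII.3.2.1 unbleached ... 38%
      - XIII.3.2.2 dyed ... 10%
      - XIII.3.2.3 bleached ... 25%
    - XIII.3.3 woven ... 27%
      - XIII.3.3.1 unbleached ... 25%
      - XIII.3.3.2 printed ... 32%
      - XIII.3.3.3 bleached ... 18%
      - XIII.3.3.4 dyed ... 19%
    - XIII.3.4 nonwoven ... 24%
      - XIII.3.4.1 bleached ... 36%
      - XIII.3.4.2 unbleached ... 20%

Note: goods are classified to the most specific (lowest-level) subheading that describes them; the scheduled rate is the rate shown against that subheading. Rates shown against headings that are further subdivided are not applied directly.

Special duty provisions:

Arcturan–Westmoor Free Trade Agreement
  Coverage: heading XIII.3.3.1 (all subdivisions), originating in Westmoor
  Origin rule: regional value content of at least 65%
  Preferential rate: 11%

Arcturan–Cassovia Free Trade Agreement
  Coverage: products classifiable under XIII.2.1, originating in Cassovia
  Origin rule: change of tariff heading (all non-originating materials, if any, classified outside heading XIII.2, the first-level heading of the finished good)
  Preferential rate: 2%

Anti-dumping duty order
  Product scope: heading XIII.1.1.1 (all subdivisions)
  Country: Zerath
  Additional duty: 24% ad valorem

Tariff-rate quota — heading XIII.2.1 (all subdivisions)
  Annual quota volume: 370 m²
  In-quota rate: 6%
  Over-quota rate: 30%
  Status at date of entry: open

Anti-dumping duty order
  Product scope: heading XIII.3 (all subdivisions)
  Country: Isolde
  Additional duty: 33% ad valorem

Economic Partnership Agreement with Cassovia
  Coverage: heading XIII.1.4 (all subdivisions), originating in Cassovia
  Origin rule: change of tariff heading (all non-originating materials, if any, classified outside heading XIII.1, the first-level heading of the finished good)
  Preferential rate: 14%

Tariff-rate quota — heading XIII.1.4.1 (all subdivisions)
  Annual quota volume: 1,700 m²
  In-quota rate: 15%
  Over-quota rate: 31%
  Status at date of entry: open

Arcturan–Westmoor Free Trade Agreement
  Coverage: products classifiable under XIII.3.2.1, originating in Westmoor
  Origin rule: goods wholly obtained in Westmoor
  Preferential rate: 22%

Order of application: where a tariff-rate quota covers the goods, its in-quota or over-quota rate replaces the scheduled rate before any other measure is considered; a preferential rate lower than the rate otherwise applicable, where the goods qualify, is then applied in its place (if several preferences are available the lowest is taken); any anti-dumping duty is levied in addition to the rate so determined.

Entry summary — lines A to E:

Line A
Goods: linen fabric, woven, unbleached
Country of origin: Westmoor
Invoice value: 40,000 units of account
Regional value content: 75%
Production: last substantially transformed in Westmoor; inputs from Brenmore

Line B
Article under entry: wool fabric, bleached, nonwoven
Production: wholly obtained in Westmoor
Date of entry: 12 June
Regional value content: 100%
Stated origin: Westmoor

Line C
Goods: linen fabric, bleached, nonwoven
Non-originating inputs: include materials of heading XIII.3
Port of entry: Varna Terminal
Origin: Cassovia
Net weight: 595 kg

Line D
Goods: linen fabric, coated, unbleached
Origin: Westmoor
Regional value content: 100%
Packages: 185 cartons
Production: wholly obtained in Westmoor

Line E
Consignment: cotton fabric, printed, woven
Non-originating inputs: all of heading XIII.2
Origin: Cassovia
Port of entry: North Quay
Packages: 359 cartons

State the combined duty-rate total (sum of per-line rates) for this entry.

103%

Line A: linen → XIII.3; woven → XIII.3.3; unbleached → XIII.3.3.1. Scheduled 25%. Westmoor agreement on XIII.3.3.1: RVC ≥ 65% → 11% available; Westmoor agreement on XIII.3.2.1: XIII.3.3.1 not covered; preferential 11%. → 11%.
Line B: wool → XIII.2; nonwoven → XIII.2.1; bleached → XIII.2.1.1. Scheduled 20%. quota on XIII.2.1 open → in-quota 6%; Westmoor agreement on XIII.3.3.1: XIII.2.1.1 not covered; Westmoor agreement on XIII.3.2.1: XIII.2.1.1 not covered. → 6%.
Line C: linen → XIII.3; nonwoven → XIII.3.4; bleached → XIII.3.4.1. Scheduled 36%. Cassovia agreement on XIII.2.1: XIII.3.4.1 not covered; Cassovia agreement on XIII.1.4: XIII.3.4.1 not covered. → 36%.
Line D: linen → XIII.3; coated → XIII.3.1; unbleached → XIII.3.1.3. Scheduled 36%. Westmoor agreement on XIII.3.3.1: XIII.3.1.3 not covered; Westmoor agreement on XIII.3.2.1: XIII.3.1.3 not covered. → 36%.
Line E: cotton → XIII.1; woven → XIII.1.4; printed → XIII.1.4.2. Scheduled 30%. Cassovia agreement on XIII.2.1: XIII.1.4.2 not covered; Cassovia agreement on XIII.1.4: CTH met → 14% available; preferential 14%. → 14%.
Sum: 11% + 6% + 36% + 36% + 14% = 103%.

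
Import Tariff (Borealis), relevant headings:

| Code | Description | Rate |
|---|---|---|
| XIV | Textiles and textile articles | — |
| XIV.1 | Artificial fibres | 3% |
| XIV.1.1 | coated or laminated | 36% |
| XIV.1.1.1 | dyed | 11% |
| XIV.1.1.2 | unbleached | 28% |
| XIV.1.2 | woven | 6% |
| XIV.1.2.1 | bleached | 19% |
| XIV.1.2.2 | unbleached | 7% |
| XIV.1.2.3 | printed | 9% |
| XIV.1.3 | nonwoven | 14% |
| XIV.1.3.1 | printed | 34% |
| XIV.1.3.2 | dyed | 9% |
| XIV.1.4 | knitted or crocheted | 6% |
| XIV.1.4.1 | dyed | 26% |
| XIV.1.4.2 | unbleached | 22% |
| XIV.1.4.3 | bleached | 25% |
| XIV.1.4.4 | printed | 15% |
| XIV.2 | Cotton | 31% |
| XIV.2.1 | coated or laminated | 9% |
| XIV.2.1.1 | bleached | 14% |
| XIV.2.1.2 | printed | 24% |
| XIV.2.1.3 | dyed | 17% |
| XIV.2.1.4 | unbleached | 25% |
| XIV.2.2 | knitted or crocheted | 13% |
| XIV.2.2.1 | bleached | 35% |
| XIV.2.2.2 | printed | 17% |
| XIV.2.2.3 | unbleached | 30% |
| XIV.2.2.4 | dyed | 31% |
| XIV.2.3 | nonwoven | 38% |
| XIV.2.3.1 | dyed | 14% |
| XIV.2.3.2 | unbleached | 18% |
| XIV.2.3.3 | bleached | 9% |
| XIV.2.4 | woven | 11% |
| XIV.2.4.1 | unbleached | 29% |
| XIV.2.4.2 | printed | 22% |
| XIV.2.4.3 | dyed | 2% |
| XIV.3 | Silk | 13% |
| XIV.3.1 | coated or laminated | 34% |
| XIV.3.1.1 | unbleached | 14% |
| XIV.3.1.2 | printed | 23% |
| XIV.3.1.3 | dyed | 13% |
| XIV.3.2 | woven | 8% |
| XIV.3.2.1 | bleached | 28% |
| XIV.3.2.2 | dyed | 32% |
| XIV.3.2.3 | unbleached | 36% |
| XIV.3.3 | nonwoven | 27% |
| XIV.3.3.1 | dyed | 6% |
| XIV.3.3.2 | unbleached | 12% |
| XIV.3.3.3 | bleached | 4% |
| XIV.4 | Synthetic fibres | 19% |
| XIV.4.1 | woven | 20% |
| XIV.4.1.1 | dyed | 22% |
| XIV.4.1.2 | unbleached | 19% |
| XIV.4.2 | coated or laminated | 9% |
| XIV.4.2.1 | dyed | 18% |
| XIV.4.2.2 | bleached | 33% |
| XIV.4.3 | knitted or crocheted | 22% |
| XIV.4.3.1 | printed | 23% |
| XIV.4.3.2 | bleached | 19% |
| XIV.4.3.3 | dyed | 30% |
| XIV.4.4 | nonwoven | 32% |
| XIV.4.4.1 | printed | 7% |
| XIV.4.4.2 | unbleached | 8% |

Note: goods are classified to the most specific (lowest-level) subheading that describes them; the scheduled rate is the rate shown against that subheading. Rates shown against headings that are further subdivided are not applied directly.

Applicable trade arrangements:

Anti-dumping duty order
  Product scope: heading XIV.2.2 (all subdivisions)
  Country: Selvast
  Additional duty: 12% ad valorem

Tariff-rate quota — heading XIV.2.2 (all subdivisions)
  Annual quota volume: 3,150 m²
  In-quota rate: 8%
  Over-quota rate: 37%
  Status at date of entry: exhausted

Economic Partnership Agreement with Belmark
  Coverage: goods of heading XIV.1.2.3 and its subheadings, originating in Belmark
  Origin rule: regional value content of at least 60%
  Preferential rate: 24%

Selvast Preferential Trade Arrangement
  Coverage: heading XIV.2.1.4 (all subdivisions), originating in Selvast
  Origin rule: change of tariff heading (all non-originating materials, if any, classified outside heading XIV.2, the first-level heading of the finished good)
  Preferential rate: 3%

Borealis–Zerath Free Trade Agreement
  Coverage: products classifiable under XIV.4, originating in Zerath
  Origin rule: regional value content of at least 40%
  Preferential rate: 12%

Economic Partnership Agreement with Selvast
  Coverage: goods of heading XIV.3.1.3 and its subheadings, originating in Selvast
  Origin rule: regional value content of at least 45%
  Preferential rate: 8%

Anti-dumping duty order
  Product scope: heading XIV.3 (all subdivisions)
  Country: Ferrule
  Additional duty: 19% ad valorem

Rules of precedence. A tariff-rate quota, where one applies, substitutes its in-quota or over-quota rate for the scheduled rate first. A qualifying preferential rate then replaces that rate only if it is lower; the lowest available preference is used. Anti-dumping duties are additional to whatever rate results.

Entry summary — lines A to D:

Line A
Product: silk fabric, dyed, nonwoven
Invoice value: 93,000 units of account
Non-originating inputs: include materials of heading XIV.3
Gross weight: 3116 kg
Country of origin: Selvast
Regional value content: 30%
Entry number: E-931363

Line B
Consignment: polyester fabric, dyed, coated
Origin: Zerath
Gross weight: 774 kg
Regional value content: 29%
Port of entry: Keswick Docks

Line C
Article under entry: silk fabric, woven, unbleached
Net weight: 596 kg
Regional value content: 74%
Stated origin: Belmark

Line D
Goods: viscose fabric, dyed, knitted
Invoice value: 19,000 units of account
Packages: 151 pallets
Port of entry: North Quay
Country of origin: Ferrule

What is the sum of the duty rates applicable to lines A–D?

Line A: silk → XIV.3; nonwoven → XIV.3.3; dyed → XIV.3.3.1. Scheduled 6%. Selvast agreement on XIV.2.1.4: XIV.3.3.1 not covered; Selvast agreement on XIV.3.1.3: XIV.3.3.1 not covered. → 6%.
Line B: polyester → XIV.4; coated → XIV.4.2; dyed → XIV.4.2.1. Scheduled 18%. Zerath agreement on XIV.4: RVC < 40%. → 18%.
Line C: silk → XIV.3; woven → XIV.3.2; unbleached → XIV.3.2.3. Scheduled 36%. Belmark agreement on XIV.1.2.3: XIV.3.2.3 not covered. → 36%.
Line D: viscose → XIV.1; knitted → XIV.1.4; dyed → XIV.1.4.1. Scheduled 26%. No special measure applies. → 26%.
Sum: 6% + 18% + 36% + 26% = 86%.

86%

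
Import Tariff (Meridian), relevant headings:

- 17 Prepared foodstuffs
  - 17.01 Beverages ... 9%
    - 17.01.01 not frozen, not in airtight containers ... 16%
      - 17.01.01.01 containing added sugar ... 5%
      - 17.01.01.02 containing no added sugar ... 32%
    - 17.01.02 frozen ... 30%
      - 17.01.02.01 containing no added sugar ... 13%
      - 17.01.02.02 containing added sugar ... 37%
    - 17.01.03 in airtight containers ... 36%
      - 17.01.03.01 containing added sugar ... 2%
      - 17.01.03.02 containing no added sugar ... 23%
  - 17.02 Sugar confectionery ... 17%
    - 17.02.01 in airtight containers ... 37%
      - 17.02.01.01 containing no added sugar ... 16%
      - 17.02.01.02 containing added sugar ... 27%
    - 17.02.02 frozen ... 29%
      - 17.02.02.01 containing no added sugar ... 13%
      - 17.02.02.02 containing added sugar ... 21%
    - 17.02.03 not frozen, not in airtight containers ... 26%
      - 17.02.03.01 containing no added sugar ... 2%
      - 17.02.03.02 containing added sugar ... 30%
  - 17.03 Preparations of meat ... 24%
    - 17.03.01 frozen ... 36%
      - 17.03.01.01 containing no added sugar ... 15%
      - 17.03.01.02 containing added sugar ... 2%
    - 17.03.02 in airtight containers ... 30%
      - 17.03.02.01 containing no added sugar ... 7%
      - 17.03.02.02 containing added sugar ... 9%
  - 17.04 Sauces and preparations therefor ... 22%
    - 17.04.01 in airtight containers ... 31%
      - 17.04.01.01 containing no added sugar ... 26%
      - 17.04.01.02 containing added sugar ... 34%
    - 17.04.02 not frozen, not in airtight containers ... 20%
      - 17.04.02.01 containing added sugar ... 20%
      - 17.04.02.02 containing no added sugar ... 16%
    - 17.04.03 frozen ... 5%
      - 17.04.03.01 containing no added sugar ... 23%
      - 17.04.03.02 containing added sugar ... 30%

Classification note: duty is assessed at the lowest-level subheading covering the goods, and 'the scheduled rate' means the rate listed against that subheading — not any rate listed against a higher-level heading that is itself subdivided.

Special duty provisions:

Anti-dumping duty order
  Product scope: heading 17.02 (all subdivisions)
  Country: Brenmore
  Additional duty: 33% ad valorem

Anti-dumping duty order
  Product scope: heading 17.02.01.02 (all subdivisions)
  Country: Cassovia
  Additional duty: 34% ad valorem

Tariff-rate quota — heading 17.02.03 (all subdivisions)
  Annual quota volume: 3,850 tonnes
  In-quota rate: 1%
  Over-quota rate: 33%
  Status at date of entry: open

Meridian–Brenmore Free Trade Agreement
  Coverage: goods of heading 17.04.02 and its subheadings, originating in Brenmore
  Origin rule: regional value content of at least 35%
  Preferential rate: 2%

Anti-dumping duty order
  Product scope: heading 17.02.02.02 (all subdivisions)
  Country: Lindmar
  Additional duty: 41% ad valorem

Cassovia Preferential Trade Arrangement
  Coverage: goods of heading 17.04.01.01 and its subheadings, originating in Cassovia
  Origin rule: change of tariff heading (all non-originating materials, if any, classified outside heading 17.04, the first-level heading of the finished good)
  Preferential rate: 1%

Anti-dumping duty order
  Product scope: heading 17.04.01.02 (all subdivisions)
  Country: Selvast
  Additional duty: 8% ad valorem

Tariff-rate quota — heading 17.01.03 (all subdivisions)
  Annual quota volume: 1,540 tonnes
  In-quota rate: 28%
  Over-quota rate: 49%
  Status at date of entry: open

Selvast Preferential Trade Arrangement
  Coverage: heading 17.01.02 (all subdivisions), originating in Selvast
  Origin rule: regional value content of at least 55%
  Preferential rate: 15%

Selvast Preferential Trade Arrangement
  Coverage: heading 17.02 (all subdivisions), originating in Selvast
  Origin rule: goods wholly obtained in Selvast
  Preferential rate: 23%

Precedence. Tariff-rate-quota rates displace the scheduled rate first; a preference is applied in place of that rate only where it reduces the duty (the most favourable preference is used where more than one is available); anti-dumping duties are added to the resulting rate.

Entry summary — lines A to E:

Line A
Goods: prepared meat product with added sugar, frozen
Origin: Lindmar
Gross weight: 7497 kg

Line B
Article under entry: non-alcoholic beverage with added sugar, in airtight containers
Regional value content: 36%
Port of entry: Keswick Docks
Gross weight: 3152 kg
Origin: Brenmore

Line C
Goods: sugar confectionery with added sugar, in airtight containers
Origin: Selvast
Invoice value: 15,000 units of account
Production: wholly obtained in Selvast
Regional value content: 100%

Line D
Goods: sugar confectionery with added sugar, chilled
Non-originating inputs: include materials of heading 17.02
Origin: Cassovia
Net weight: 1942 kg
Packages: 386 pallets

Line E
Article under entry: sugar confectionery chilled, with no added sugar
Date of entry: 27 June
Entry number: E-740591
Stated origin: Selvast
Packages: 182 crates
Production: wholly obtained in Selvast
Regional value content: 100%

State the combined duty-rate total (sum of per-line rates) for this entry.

55%

Line A: prepared meat product → 17.03; frozen → 17.03.01; with added sugar → 17.03.01.02. Scheduled 2%. No special measure applies. → 2%.
Line B: non-alcoholic beverage → 17.01; in airtight containers → 17.01.03; with added sugar → 17.01.03.01. Scheduled 2%. quota on 17.01.03 open → in-quota 28%; Brenmore agreement on 17.04.02: 17.01.03.01 not covered. → 28%.
Line C: sugar confectionery → 17.02; in airtight containers → 17.02.01; with added sugar → 17.02.01.02. Scheduled 27%. Selvast agreement on 17.01.02: 17.02.01.02 not covered; Selvast agreement on 17.02: wholly obtained → 23% available; preferential 23%. → 23%.
Line D: sugar confectionery → 17.02; chilled → 17.02.03; with added sugar → 17.02.03.02. Scheduled 30%. quota on 17.02.03 open → in-quota 1%; Cassovia agreement on 17.04.01.01: 17.02.03.02 not covered. → 1%.
Line E: sugar confectionery → 17.02; chilled → 17.02.03; with no added sugar → 17.02.03.01. Scheduled 2%. quota on 17.02.03 open → in-quota 1%; Selvast agreement on 17.01.02: 17.02.03.01 not covered; Selvast agreement on 17.02: wholly obtained → 23% available; preference 23% not lower than 1% → no reduction. → 1%.
Sum: 2% + 28% + 23% + 1% + 1% = 55%.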